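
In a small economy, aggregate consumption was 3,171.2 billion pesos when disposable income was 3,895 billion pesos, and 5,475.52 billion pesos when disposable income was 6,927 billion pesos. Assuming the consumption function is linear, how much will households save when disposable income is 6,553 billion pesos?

MPC = (5475.52 − 3171.2)/(6927 − 3895) = 2304.32/3032 = 0.76
a = 3171.2 − 0.76(3895) = 3171.2 − 2960.2 = 211
C = 211 + 0.76(6553) = 5191.28
S = 6553 − 5191.28 = 1361.72

S = 1361.72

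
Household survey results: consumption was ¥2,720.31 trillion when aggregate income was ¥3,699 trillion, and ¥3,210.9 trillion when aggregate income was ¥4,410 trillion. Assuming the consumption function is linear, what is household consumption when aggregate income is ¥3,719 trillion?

MPC = (3210.9 − 2720.31)/(4410 − 3699) = 490.59/711 = 0.69
a = 2720.31 − 0.69(3699) = 2720.31 − 2552.31 = 168
C = 168 + 0.69(3719) = 168 + 2566.11 = 2734.11

C = 2734.11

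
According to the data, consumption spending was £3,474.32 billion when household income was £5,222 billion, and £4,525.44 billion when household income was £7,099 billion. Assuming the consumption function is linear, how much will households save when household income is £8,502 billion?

MPC = (4525.44 − 3474.32)/(7099 − 5222) = 1051.12/1877 = 0.56
a = 3474.32 − 0.56(5222) = 3474.32 − 2924.32 = 550
C = 550 + 0.56(8502) = 5311.12
S = 8502 − 5311.12 = 3190.88

S = 3190.88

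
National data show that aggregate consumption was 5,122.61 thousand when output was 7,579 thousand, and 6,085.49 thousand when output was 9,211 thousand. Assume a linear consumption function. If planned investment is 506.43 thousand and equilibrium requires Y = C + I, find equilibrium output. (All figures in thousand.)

Y = 2823

MPC = (6085.49 − 5122.61)/(9211 − 7579) = 962.88/1632 = 0.59
a = 5122.61 − 0.59(7579) = 651
Equilibrium: Y = 651 + 0.59Y + 506.43
0.41Y = 1157.43, so Y = 1157.43/0.41 = 2823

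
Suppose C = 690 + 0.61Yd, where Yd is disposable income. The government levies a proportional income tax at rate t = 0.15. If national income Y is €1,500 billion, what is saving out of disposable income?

S = -192.75

Yd = (1 − 0.15)(1500) = 0.85(1500) = 1275
C = 690 + 0.61(1275) = 690 + 777.75 = 1467.75
S = Yd − C = 1275 − 1467.75 = -192.75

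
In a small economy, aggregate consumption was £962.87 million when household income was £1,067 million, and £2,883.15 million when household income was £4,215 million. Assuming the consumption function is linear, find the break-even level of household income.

Y = 800

MPC = (2883.15 − 962.87)/(4215 − 1067) = 1920.28/3148 = 0.61
a = 962.87 − 0.61(1067) = 962.87 − 650.87 = 312
Break-even: Y = a/(1−MPC) = 312/0.39 = 800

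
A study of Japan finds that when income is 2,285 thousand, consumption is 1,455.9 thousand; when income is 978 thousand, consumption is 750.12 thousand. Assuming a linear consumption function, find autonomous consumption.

MPC = ΔC/ΔY = (1455.9 − 750.12)/(2285 − 978) = 705.78/1307 = 0.54
a = C − MPC·Y = 750.12 − 0.54(978) = 750.12 − 528.12 = 222

a = 222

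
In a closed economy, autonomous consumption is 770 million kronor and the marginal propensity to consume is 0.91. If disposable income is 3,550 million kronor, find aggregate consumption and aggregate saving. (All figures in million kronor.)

C = 4000.5; S = -450.5

C = 770 + 0.91(3550) = 770 + 3230.5 = 4000.5
S = Y − C = 3550 − 4000.5 = -450.5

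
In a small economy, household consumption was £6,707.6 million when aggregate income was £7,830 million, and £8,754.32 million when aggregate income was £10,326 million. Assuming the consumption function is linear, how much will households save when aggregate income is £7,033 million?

MPC = (8754.32 − 6707.6)/(10326 − 7830) = 2046.72/2496 = 0.82
a = 6707.6 − 0.82(7830) = 6707.6 − 6420.6 = 287
C = 287 + 0.82(7033) = 6054.06
S = 7033 − 6054.06 = 978.94

S = 978.94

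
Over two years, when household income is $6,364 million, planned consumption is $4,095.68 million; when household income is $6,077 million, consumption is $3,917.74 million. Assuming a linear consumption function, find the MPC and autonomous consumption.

MPC = 0.62; a = 150

MPC = ΔC/ΔY = (4095.68 − 3917.74)/(6364 − 6077) = 177.94/287 = 0.62
a = C − MPC·Y = 3917.74 − 0.62(6077) = 3917.74 − 3767.74 = 150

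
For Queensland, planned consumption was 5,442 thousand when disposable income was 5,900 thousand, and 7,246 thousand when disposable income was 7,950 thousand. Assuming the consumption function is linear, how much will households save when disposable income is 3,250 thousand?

MPC = (7246 − 5442)/(7950 − 5900) = 1804/2050 = 0.88
a = 5442 − 0.88(5900) = 5442 − 5192 = 250
C = 250 + 0.88(3250) = 3110
S = 3250 − 3110 = 140

S = 140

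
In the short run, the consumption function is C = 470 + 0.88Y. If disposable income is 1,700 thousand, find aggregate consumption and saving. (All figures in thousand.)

C = 470 + 0.88(1700) = 470 + 1496 = 1966
S = Y − C = 1700 − 1966 = -266

C = 1966; S = -266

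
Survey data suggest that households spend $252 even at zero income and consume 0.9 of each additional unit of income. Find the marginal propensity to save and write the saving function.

MPS = 1 − MPC = 1 − 0.9 = 0.1
S = Y − C = -252 + 0.1Y

MPS = 0.1; S = -252 + 0.1Y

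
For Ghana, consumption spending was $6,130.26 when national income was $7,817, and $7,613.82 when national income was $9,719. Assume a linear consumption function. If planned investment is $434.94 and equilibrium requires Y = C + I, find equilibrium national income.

Y = 2127

MPC = (7613.82 − 6130.26)/(9719 − 7817) = 1483.56/1902 = 0.78
a = 6130.26 − 0.78(7817) = 33
Equilibrium: Y = 33 + 0.78Y + 434.94
0.22Y = 467.94, so Y = 467.94/0.22 = 2127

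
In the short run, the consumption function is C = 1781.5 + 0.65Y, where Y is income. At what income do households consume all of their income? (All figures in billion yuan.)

At break-even, C = Y: 1781.5 + 0.65Y = Y
0.35Y = 1781.5, so Y = 1781.5/0.35 = 5090

Y = 5090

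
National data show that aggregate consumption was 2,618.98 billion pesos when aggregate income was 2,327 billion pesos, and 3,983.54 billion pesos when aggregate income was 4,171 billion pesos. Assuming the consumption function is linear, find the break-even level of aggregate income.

Y = 3450

MPC = (3983.54 − 2618.98)/(4171 − 2327) = 1364.56/1844 = 0.74
a = 2618.98 − 0.74(2327) = 2618.98 − 1721.98 = 897
Break-even: Y = a/(1−MPC) = 897/0.26 = 3450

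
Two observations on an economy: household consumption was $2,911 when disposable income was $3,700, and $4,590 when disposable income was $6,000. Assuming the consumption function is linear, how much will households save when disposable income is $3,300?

S = 681

MPC = (4590 − 2911)/(6000 − 3700) = 1679/2300 = 0.73
a = 2911 − 0.73(3700) = 2911 − 2701 = 210
C = 210 + 0.73(3300) = 2619
S = 3300 − 2619 = 681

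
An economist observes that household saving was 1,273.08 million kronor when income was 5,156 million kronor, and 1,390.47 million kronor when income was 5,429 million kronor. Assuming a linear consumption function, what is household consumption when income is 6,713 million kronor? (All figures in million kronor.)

MPS = ΔS/ΔY = (1390.47 − 1273.08)/(5429 − 5156) = 117.39/273 = 0.43
MPC = 1 − MPS = 0.57
Autonomous saving = 1273.08 − 0.43(5156) = -944, so a = 944
C = 944 + 0.57(6713) = 944 + 3826.41 = 4770.41

C = 4770.41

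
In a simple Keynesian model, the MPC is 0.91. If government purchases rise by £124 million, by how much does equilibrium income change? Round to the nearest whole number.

ΔY ≈ 1378

The multiplier is 1/(1 − MPC) = 1/0.09.
ΔY = 124/0.09 = 1377.78 ≈ 1378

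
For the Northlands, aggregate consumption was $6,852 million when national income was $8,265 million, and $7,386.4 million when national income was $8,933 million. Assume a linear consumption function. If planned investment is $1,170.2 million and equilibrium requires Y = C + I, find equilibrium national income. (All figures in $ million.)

Y = 7051

MPC = (7386.4 − 6852)/(8933 − 8265) = 534.4/668 = 0.8
a = 6852 − 0.8(8265) = 240
Equilibrium: Y = 240 + 0.8Y + 1170.2
0.2Y = 1410.2, so Y = 1410.2/0.2 = 7051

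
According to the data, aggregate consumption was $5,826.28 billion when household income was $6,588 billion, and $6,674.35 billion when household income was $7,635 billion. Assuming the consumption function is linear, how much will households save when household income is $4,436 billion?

MPC = (6674.35 − 5826.28)/(7635 − 6588) = 848.07/1047 = 0.81
a = 5826.28 − 0.81(6588) = 5826.28 − 5336.28 = 490
C = 490 + 0.81(4436) = 4083.16
S = 4436 − 4083.16 = 352.84

S = 352.84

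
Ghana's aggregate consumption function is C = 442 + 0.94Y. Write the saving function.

S = Y − C = Y − (442 + 0.94Y) = -442 + (1 − 0.94)Y

S = -442 + 0.06Y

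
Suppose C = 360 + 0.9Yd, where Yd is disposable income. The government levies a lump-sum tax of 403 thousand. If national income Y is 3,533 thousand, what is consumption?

C = 3177

Yd = Y − T = 3533 − 403 = 3130
C = 360 + 0.9(3130) = 360 + 2817 = 3177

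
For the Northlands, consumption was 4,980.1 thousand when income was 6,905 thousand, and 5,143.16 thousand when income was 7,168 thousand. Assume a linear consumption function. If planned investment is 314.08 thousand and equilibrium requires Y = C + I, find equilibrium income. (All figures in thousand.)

MPC = (5143.16 − 4980.1)/(7168 − 6905) = 163.06/263 = 0.62
a = 4980.1 − 0.62(6905) = 699
Equilibrium: Y = 699 + 0.62Y + 314.08
0.38Y = 1013.08, so Y = 1013.08/0.38 = 2666

Y = 2666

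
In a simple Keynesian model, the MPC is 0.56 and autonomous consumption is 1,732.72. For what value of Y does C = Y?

At break-even, C = Y: 1732.72 + 0.56Y = Y
0.44Y = 1732.72, so Y = 1732.72/0.44 = 3938

Y = 3938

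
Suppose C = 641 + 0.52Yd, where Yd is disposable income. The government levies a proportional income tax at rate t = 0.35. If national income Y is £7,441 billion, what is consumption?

Yd = (1 − 0.35)(7441) = 0.65(7441) = 4836.65
C = 641 + 0.52(4836.65) = 641 + 2515.058 = 3156.058

C = 3156.058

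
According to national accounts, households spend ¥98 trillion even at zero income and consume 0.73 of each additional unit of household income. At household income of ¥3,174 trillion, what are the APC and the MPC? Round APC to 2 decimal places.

MPC = 0.73 (the slope of the consumption function)
C = 98 + 0.73(3174) = 2415.02, so APC = 2415.02/3174 = 0.76

APC = 0.76; MPC = 0.73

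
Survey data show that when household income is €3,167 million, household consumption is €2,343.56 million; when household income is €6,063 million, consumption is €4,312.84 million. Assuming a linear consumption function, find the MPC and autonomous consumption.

MPC = ΔC/ΔY = (4312.84 − 2343.56)/(6063 − 3167) = 1969.28/2896 = 0.68
a = C − MPC·Y = 2343.56 − 0.68(3167) = 2343.56 − 2153.56 = 190

MPC = 0.68; a = 190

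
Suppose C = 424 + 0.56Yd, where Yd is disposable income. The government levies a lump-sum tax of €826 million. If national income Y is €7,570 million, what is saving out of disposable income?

Yd = Y − T = 7570 − 826 = 6744
C = 424 + 0.56(6744) = 424 + 3776.64 = 4200.64
S = Yd − C = 6744 − 4200.64 = 2543.36

S = 2543.36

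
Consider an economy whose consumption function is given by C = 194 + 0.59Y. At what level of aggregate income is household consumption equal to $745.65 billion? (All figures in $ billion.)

194 + 0.59Y = 745.65
0.59Y = 551.65, so Y = 551.65/0.59 = 935

Y = 935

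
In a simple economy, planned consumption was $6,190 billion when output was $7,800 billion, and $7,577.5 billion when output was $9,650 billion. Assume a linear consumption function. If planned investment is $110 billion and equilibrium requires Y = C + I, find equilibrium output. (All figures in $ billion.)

Y = 1800

MPC = (7577.5 − 6190)/(9650 − 7800) = 1387.5/1850 = 0.75
a = 6190 − 0.75(7800) = 340
Equilibrium: Y = 340 + 0.75Y + 110
0.25Y = 450, so Y = 450/0.25 = 1800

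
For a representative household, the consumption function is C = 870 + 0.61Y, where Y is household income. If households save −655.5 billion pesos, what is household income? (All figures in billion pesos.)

S = Y − C = -870 + 0.39Y
-870 + 0.39Y = -655.5, so 0.39Y = 214.5 and Y = 550

Y = 550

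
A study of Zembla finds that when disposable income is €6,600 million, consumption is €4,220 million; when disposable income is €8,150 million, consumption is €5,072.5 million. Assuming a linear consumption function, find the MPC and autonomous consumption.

MPC = 0.55; a = 590

MPC = ΔC/ΔY = (5072.5 − 4220)/(8150 − 6600) = 852.5/1550 = 0.55
a = C − MPC·Y = 4220 − 0.55(6600) = 4220 − 3630 = 590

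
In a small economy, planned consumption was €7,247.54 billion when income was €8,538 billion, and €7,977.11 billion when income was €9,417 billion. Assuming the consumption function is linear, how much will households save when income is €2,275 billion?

S = 225.75

MPC = (7977.11 − 7247.54)/(9417 − 8538) = 729.57/879 = 0.83
a = 7247.54 − 0.83(8538) = 7247.54 − 7086.54 = 161
C = 161 + 0.83(2275) = 2049.25
S = 2275 − 2049.25 = 225.75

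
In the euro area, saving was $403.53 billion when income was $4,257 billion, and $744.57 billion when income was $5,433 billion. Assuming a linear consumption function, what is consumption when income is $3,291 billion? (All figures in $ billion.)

MPS = ΔS/ΔY = (744.57 − 403.53)/(5433 − 4257) = 341.04/1176 = 0.29
MPC = 1 − MPS = 0.71
Autonomous saving = 403.53 − 0.29(4257) = -831, so a = 831
C = 831 + 0.71(3291) = 831 + 2336.61 = 3167.61

C = 3167.61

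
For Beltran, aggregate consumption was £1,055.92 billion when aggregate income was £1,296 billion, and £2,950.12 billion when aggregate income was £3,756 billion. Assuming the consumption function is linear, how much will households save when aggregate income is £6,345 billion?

S = 1401.35

MPC = (2950.12 − 1055.92)/(3756 − 1296) = 1894.2/2460 = 0.77
a = 1055.92 − 0.77(1296) = 1055.92 − 997.92 = 58
C = 58 + 0.77(6345) = 4943.65
S = 6345 − 4943.65 = 1401.35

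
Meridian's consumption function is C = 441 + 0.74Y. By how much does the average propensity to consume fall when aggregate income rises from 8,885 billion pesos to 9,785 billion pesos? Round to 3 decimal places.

At Y = 8885: C = 441 + 0.74(8885) = 7015.9, APC = 7015.9/8885 = 0.7896
At Y = 9785: C = 7681.9, APC = 7681.9/9785 = 0.7851
Fall in APC = 0.7896 − 0.7851 = 0.0045 ≈ 0.005

ΔAPC = 0.005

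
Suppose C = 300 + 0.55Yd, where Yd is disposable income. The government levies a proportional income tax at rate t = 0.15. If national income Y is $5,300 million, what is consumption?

C = 2777.75

Yd = (1 − 0.15)(5300) = 0.85(5300) = 4505
C = 300 + 0.55(4505) = 300 + 2477.75 = 2777.75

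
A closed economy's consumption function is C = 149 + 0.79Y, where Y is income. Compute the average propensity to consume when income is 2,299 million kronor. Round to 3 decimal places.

C = 149 + 0.79(2299) = 1965.21
APC = C/Y = 1965.21/2299 = 0.855

APC = 0.855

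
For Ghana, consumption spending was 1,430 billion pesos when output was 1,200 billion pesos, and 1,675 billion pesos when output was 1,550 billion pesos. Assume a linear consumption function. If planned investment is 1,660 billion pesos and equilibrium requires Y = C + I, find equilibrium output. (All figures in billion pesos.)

Y = 7500

MPC = (1675 − 1430)/(1550 − 1200) = 245/350 = 0.7
a = 1430 − 0.7(1200) = 590
Equilibrium: Y = 590 + 0.7Y + 1660
0.3Y = 2250, so Y = 2250/0.3 = 7500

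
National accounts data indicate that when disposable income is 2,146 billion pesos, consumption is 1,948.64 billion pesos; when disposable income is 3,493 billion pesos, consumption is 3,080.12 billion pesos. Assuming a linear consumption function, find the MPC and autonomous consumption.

MPC = 0.84; a = 146

MPC = ΔC/ΔY = (3080.12 − 1948.64)/(3493 − 2146) = 1131.48/1347 = 0.84
a = C − MPC·Y = 1948.64 − 0.84(2146) = 1948.64 − 1802.64 = 146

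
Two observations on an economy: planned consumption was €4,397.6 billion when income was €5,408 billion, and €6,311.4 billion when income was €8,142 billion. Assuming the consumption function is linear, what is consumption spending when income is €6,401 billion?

C = 5092.7

MPC = (6311.4 − 4397.6)/(8142 − 5408) = 1913.8/2734 = 0.7
a = 4397.6 − 0.7(5408) = 4397.6 − 3785.6 = 612
C = 612 + 0.7(6401) = 612 + 4480.7 = 5092.7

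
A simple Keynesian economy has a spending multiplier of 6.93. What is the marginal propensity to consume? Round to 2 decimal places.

MPC = 0.86

k = 1/(1 − MPC), so 1 − MPC = 1/k = 1/6.93 = 0.1443
MPC = 1 − 0.1443 = 0.86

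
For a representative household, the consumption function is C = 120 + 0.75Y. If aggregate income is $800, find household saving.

S = 80

C = 120 + 0.75(800) = 120 + 600 = 720
S = Y − C = 800 − 720 = 80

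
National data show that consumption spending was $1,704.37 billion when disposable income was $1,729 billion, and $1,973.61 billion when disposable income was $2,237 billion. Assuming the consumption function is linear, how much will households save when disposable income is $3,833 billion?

S = 1013.51

MPC = (1973.61 − 1704.37)/(2237 − 1729) = 269.24/508 = 0.53
a = 1704.37 − 0.53(1729) = 1704.37 − 916.37 = 788
C = 788 + 0.53(3833) = 2819.49
S = 3833 − 2819.49 = 1013.51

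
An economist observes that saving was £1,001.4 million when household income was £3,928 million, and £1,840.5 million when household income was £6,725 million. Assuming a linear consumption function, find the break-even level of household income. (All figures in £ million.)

Y = 590

MPS = ΔS/ΔY = (1840.5 − 1001.4)/(6725 − 3928) = 839.1/2797 = 0.3
MPC = 1 − MPS = 0.7
From S(3928) = 1001.4: −a + 0.3(3928) = 1001.4, so a = 1178.4 − 1001.4 = 177
Break-even (S = 0): Y = a/MPS = 177/0.3 = 590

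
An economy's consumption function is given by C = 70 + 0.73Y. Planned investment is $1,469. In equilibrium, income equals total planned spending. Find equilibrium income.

Y = C + I = 70 + 0.73Y + 1469
Y − 0.73Y = 1539
0.27Y = 1539, so Y = 1539/0.27 = 5700

Y = 5700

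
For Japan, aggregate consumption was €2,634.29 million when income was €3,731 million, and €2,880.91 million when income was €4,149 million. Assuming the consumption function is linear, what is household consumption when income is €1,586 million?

C = 1368.74

MPC = (2880.91 − 2634.29)/(4149 − 3731) = 246.62/418 = 0.59
a = 2634.29 − 0.59(3731) = 2634.29 − 2201.29 = 433
C = 433 + 0.59(1586) = 433 + 935.74 = 1368.74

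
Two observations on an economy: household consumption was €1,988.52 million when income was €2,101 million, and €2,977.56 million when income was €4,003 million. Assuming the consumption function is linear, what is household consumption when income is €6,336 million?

C = 4190.72

MPC = (2977.56 − 1988.52)/(4003 − 2101) = 989.04/1902 = 0.52
a = 1988.52 − 0.52(2101) = 1988.52 − 1092.52 = 896
C = 896 + 0.52(6336) = 896 + 3294.72 = 4190.72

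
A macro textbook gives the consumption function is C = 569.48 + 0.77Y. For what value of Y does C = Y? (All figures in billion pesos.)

At break-even, C = Y: 569.48 + 0.77Y = Y
0.23Y = 569.48, so Y = 569.48/0.23 = 2476

Y = 2476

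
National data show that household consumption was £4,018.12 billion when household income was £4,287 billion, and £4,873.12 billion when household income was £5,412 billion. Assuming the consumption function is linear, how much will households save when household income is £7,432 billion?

MPC = (4873.12 − 4018.12)/(5412 − 4287) = 855/1125 = 0.76
a = 4018.12 − 0.76(4287) = 4018.12 − 3258.12 = 760
C = 760 + 0.76(7432) = 6408.32
S = 7432 − 6408.32 = 1023.68

S = 1023.68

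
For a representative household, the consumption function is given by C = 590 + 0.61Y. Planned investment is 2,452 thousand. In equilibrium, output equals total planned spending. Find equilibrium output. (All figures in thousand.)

Y = C + I = 590 + 0.61Y + 2452
Y − 0.61Y = 3042
0.39Y = 3042, so Y = 3042/0.39 = 7800

Y = 7800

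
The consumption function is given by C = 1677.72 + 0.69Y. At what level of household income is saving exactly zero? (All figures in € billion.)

At break-even, C = Y: 1677.72 + 0.69Y = Y
0.31Y = 1677.72, so Y = 1677.72/0.31 = 5412

Y = 5412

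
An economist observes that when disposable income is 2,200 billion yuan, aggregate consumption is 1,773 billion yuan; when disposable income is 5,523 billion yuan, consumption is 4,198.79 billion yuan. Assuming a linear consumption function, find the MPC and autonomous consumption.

MPC = 0.73; a = 167

MPC = ΔC/ΔY = (4198.79 − 1773)/(5523 − 2200) = 2425.79/3323 = 0.73
a = C − MPC·Y = 1773 − 0.73(2200) = 1773 − 1606 = 167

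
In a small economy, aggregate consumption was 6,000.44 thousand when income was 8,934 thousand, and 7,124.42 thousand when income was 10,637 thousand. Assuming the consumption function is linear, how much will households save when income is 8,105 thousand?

MPC = (7124.42 − 6000.44)/(10637 − 8934) = 1123.98/1703 = 0.66
a = 6000.44 − 0.66(8934) = 6000.44 − 5896.44 = 104
C = 104 + 0.66(8105) = 5453.3
S = 8105 − 5453.3 = 2651.7

S = 2651.7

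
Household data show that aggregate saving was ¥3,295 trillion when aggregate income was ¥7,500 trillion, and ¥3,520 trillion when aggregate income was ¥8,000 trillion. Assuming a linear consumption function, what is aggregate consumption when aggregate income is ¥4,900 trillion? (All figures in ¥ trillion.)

MPS = ΔS/ΔY = (3520 − 3295)/(8000 − 7500) = 225/500 = 0.45
MPC = 1 − MPS = 0.55
Autonomous saving = 3295 − 0.45(7500) = -80, so a = 80
C = 80 + 0.55(4900) = 80 + 2695 = 2775

C = 2775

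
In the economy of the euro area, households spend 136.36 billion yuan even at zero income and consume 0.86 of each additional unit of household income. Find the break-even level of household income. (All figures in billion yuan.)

At break-even, C = Y: 136.36 + 0.86Y = Y
0.14Y = 136.36, so Y = 136.36/0.14 = 974

Y = 974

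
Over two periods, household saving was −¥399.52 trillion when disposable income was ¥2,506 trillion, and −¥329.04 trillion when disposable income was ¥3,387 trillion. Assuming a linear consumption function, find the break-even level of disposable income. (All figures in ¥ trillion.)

MPS = ΔS/ΔY = (-329.04 − (-399.52))/(3387 − 2506) = 70.48/881 = 0.08
MPC = 1 − MPS = 0.92
From S(2506) = -399.52: −a + 0.08(2506) = -399.52, so a = 200.48 − (-399.52) = 600
Break-even (S = 0): Y = a/MPS = 600/0.08 = 7500

Y = 7500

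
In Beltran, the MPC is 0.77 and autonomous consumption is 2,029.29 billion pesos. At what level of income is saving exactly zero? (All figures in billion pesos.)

Y = 8823

At break-even, C = Y: 2029.29 + 0.77Y = Y
0.23Y = 2029.29, so Y = 2029.29/0.23 = 8823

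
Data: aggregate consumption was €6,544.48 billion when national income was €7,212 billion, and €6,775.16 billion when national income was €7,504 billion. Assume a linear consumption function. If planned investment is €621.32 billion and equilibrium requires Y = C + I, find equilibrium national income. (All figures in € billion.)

Y = 6992

MPC = (6775.16 − 6544.48)/(7504 − 7212) = 230.68/292 = 0.79
a = 6544.48 − 0.79(7212) = 847
Equilibrium: Y = 847 + 0.79Y + 621.32
0.21Y = 1468.32, so Y = 1468.32/0.21 = 6992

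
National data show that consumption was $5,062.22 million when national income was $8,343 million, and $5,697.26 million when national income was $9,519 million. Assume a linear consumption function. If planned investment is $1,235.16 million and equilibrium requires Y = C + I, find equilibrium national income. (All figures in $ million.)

Y = 3896

MPC = (5697.26 − 5062.22)/(9519 − 8343) = 635.04/1176 = 0.54
a = 5062.22 − 0.54(8343) = 557
Equilibrium: Y = 557 + 0.54Y + 1235.16
0.46Y = 1792.16, so Y = 1792.16/0.46 = 3896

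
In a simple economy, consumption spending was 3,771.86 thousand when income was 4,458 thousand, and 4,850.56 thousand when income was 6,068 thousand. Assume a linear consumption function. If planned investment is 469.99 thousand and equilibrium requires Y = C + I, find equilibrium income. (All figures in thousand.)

MPC = (4850.56 − 3771.86)/(6068 − 4458) = 1078.7/1610 = 0.67
a = 3771.86 − 0.67(4458) = 785
Equilibrium: Y = 785 + 0.67Y + 469.99
0.33Y = 1254.99, so Y = 1254.99/0.33 = 3803

Y = 3803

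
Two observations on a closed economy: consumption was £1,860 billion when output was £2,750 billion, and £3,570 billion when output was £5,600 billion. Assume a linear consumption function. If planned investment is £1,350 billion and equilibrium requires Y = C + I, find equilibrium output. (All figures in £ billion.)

MPC = (3570 − 1860)/(5600 − 2750) = 1710/2850 = 0.6
a = 1860 − 0.6(2750) = 210
Equilibrium: Y = 210 + 0.6Y + 1350
0.4Y = 1560, so Y = 1560/0.4 = 3900

Y = 3900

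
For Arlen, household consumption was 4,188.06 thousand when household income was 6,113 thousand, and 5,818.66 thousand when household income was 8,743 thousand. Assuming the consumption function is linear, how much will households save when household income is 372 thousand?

S = -256.64

MPC = (5818.66 − 4188.06)/(8743 − 6113) = 1630.6/2630 = 0.62
a = 4188.06 − 0.62(6113) = 4188.06 − 3790.06 = 398
C = 398 + 0.62(372) = 628.64
S = 372 − 628.64 = -256.64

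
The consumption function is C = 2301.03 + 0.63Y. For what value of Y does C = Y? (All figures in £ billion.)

Y = 6219

At break-even, C = Y: 2301.03 + 0.63Y = Y
0.37Y = 2301.03, so Y = 2301.03/0.37 = 6219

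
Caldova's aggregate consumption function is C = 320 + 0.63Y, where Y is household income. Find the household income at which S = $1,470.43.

Y = 4839

S = Y − C = -320 + 0.37Y
-320 + 0.37Y = 1470.43, so 0.37Y = 1790.43 and Y = 4839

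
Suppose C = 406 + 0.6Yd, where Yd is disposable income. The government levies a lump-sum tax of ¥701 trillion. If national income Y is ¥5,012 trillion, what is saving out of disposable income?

S = 1318.4

Yd = Y − T = 5012 − 701 = 4311
C = 406 + 0.6(4311) = 406 + 2586.6 = 2992.6
S = Yd − C = 4311 − 2992.6 = 1318.4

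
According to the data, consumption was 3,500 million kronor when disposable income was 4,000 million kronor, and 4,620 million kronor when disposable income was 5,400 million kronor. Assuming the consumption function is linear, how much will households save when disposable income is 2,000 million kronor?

MPC = (4620 − 3500)/(5400 − 4000) = 1120/1400 = 0.8
a = 3500 − 0.8(4000) = 3500 − 3200 = 300
C = 300 + 0.8(2000) = 1900
S = 2000 − 1900 = 100

S = 100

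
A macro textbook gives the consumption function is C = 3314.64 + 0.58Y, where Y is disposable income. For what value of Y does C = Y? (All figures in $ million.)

Y = 7892

At break-even, C = Y: 3314.64 + 0.58Y = Y
0.42Y = 3314.64, so Y = 3314.64/0.42 = 7892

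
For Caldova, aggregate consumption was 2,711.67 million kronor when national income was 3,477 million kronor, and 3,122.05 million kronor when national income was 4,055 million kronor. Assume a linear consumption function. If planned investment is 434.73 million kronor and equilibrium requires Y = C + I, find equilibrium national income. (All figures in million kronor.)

Y = 2337

MPC = (3122.05 − 2711.67)/(4055 − 3477) = 410.38/578 = 0.71
a = 2711.67 − 0.71(3477) = 243
Equilibrium: Y = 243 + 0.71Y + 434.73
0.29Y = 677.73, so Y = 677.73/0.29 = 2337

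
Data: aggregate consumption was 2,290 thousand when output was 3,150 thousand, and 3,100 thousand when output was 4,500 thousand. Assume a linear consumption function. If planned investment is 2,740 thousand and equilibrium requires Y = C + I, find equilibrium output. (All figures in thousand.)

Y = 7850

MPC = (3100 − 2290)/(4500 − 3150) = 810/1350 = 0.6
a = 2290 − 0.6(3150) = 400
Equilibrium: Y = 400 + 0.6Y + 2740
0.4Y = 3140, so Y = 3140/0.4 = 7850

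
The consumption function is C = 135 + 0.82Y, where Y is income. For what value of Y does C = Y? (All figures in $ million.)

Y = 750

At break-even, C = Y: 135 + 0.82Y = Y
0.18Y = 135, so Y = 135/0.18 = 750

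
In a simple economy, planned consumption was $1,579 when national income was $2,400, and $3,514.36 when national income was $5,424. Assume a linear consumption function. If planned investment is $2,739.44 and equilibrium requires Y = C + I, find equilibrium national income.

MPC = (3514.36 − 1579)/(5424 − 2400) = 1935.36/3024 = 0.64
a = 1579 − 0.64(2400) = 43
Equilibrium: Y = 43 + 0.64Y + 2739.44
0.36Y = 2782.44, so Y = 2782.44/0.36 = 7729

Y = 7729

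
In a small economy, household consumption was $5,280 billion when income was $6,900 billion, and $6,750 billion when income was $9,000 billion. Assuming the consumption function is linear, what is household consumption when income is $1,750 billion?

C = 1675

MPC = (6750 − 5280)/(9000 − 6900) = 1470/2100 = 0.7
a = 5280 − 0.7(6900) = 5280 − 4830 = 450
C = 450 + 0.7(1750) = 450 + 1225 = 1675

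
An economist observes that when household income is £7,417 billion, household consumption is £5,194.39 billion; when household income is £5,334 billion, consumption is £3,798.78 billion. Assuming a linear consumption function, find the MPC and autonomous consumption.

MPC = 0.67; a = 225

MPC = ΔC/ΔY = (5194.39 − 3798.78)/(7417 − 5334) = 1395.61/2083 = 0.67
a = C − MPC·Y = 3798.78 − 0.67(5334) = 3798.78 − 3573.78 = 225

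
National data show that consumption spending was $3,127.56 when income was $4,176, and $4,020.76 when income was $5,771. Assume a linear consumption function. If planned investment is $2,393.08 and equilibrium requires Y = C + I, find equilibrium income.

Y = 7232

MPC = (4020.76 − 3127.56)/(5771 − 4176) = 893.2/1595 = 0.56
a = 3127.56 − 0.56(4176) = 789
Equilibrium: Y = 789 + 0.56Y + 2393.08
0.44Y = 3182.08, so Y = 3182.08/0.44 = 7232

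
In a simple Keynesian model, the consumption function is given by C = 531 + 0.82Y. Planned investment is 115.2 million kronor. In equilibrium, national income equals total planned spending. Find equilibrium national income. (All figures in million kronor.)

Y = 3590

Y = C + I = 531 + 0.82Y + 115.2
Y − 0.82Y = 646.2
0.18Y = 646.2, so Y = 646.2/0.18 = 3590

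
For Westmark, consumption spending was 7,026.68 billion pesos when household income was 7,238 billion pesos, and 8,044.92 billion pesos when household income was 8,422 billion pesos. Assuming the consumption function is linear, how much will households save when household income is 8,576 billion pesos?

S = 398.64

MPC = (8044.92 − 7026.68)/(8422 − 7238) = 1018.24/1184 = 0.86
a = 7026.68 − 0.86(7238) = 7026.68 − 6224.68 = 802
C = 802 + 0.86(8576) = 8177.36
S = 8576 − 8177.36 = 398.64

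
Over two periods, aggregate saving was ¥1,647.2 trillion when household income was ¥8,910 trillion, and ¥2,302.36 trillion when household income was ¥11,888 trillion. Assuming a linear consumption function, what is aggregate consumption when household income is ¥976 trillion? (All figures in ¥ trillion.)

C = 1074.28

MPS = ΔS/ΔY = (2302.36 − 1647.2)/(11888 − 8910) = 655.16/2978 = 0.22
MPC = 1 − MPS = 0.78
Autonomous saving = 1647.2 − 0.22(8910) = -313, so a = 313
C = 313 + 0.78(976) = 313 + 761.28 = 1074.28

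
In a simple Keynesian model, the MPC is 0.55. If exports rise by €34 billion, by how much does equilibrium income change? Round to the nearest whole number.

ΔY ≈ 76

The multiplier is 1/(1 − MPC) = 1/0.45.
ΔY = 34/0.45 = 75.56 ≈ 76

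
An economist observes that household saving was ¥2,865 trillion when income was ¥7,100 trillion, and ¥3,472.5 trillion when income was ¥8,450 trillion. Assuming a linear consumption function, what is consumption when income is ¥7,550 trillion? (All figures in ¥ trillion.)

MPS = ΔS/ΔY = (3472.5 − 2865)/(8450 − 7100) = 607.5/1350 = 0.45
MPC = 1 − MPS = 0.55
Autonomous saving = 2865 − 0.45(7100) = -330, so a = 330
C = 330 + 0.55(7550) = 330 + 4152.5 = 4482.5

C = 4482.5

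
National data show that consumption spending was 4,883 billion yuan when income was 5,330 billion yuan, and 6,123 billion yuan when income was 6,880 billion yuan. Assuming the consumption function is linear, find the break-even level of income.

Y = 3095

MPC = (6123 − 4883)/(6880 − 5330) = 1240/1550 = 0.8
a = 4883 − 0.8(5330) = 4883 − 4264 = 619
Break-even: Y = a/(1−MPC) = 619/0.2 = 3095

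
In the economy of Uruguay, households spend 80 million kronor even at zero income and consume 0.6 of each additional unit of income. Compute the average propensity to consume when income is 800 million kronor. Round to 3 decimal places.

C = 80 + 0.6(800) = 560
APC = C/Y = 560/800 = 0.700

APC = 0.700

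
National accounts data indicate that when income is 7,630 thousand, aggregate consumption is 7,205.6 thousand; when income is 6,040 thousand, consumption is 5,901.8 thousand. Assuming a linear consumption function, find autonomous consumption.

a = 949

MPC = ΔC/ΔY = (7205.6 − 5901.8)/(7630 − 6040) = 1303.8/1590 = 0.82
a = C − MPC·Y = 5901.8 − 0.82(6040) = 5901.8 − 4952.8 = 949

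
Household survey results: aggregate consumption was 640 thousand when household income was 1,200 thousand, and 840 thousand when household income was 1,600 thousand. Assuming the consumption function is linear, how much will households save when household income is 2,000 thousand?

S = 960

MPC = (840 − 640)/(1600 − 1200) = 200/400 = 0.5
a = 640 − 0.5(1200) = 640 − 600 = 40
C = 40 + 0.5(2000) = 1040
S = 2000 − 1040 = 960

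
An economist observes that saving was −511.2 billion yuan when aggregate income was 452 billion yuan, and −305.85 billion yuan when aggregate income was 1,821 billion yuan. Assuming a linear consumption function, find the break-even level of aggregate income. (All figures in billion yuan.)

MPS = ΔS/ΔY = (-305.85 − (-511.2))/(1821 − 452) = 205.35/1369 = 0.15
MPC = 1 − MPS = 0.85
From S(452) = -511.2: −a + 0.15(452) = -511.2, so a = 67.8 − (-511.2) = 579
Break-even (S = 0): Y = a/MPS = 579/0.15 = 3860

Y = 3860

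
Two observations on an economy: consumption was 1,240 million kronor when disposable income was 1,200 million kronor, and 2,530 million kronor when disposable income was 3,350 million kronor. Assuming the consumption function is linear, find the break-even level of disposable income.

MPC = (2530 − 1240)/(3350 − 1200) = 1290/2150 = 0.6
a = 1240 − 0.6(1200) = 1240 − 720 = 520
Break-even: Y = a/(1−MPC) = 520/0.4 = 1300

Y = 1300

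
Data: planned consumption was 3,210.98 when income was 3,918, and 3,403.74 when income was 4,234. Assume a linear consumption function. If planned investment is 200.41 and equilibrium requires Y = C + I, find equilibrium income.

Y = 2619

MPC = (3403.74 − 3210.98)/(4234 − 3918) = 192.76/316 = 0.61
a = 3210.98 − 0.61(3918) = 821
Equilibrium: Y = 821 + 0.61Y + 200.41
0.39Y = 1021.41, so Y = 1021.41/0.39 = 2619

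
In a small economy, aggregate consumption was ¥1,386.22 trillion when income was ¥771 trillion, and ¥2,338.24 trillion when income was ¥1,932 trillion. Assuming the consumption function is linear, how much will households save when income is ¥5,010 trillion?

S = 147.8

MPC = (2338.24 − 1386.22)/(1932 − 771) = 952.02/1161 = 0.82
a = 1386.22 − 0.82(771) = 1386.22 − 632.22 = 754
C = 754 + 0.82(5010) = 4862.2
S = 5010 − 4862.2 = 147.8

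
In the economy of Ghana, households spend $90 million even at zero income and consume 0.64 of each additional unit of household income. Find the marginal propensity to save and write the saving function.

MPS = 0.36; S = -90 + 0.36Y

MPS = 1 − MPC = 1 − 0.64 = 0.36
S = Y − C = -90 + 0.36Y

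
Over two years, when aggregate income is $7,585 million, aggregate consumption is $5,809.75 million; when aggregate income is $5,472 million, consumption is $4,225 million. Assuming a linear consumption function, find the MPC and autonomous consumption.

MPC = 0.75; a = 121

MPC = ΔC/ΔY = (5809.75 − 4225)/(7585 − 5472) = 1584.75/2113 = 0.75
a = C − MPC·Y = 4225 − 0.75(5472) = 4225 − 4104 = 121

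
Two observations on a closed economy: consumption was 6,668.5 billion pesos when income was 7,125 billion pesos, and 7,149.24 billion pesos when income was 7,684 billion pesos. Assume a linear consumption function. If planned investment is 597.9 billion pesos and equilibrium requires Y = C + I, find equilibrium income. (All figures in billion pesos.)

MPC = (7149.24 − 6668.5)/(7684 − 7125) = 480.74/559 = 0.86
a = 6668.5 − 0.86(7125) = 541
Equilibrium: Y = 541 + 0.86Y + 597.9
0.14Y = 1138.9, so Y = 1138.9/0.14 = 8135

Y = 8135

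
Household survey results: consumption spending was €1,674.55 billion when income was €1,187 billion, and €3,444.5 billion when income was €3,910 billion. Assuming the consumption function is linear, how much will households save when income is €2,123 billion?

S = -159.95

MPC = (3444.5 − 1674.55)/(3910 − 1187) = 1769.95/2723 = 0.65
a = 1674.55 − 0.65(1187) = 1674.55 − 771.55 = 903
C = 903 + 0.65(2123) = 2282.95
S = 2123 − 2282.95 = -159.95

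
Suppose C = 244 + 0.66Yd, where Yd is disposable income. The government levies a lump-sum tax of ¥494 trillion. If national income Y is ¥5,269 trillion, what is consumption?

C = 3395.5

Yd = Y − T = 5269 − 494 = 4775
C = 244 + 0.66(4775) = 244 + 3151.5 = 3395.5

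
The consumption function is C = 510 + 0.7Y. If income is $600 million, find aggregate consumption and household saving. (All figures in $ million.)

C = 930; S = -330

C = 510 + 0.7(600) = 510 + 420 = 930
S = Y − C = 600 − 930 = -330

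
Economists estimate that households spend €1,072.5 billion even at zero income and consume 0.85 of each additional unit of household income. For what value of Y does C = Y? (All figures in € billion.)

At break-even, C = Y: 1072.5 + 0.85Y = Y
0.15Y = 1072.5, so Y = 1072.5/0.15 = 7150

Y = 7150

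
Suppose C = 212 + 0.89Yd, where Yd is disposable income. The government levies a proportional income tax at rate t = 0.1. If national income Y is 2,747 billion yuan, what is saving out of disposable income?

S = 59.953

Yd = (1 − 0.1)(2747) = 0.9(2747) = 2472.3
C = 212 + 0.89(2472.3) = 212 + 2200.347 = 2412.347
S = Yd − C = 2472.3 − 2412.347 = 59.953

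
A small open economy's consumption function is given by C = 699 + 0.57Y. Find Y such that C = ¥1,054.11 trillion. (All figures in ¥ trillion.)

699 + 0.57Y = 1054.11
0.57Y = 355.11, so Y = 355.11/0.57 = 623

Y = 623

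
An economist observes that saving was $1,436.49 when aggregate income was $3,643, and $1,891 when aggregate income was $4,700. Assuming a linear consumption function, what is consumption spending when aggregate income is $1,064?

MPS = ΔS/ΔY = (1891 − 1436.49)/(4700 − 3643) = 454.51/1057 = 0.43
MPC = 1 − MPS = 0.57
Autonomous saving = 1436.49 − 0.43(3643) = -130, so a = 130
C = 130 + 0.57(1064) = 130 + 606.48 = 736.48

C = 736.48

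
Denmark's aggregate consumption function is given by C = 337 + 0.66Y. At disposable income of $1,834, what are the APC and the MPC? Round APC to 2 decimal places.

APC = 0.84; MPC = 0.66

MPC = 0.66 (the slope of the consumption function)
C = 337 + 0.66(1834) = 1547.44, so APC = 1547.44/1834 = 0.84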